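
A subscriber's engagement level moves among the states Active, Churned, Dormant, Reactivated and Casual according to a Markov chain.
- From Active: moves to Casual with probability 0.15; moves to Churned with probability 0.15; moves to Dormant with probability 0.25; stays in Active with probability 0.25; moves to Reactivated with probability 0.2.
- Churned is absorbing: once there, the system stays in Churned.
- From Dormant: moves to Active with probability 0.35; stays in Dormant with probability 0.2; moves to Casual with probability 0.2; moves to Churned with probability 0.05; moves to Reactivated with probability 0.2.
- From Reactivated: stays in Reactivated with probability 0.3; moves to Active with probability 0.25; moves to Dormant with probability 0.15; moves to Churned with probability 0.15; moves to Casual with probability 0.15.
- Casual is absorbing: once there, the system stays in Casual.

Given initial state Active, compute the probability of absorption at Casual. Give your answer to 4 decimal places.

0.5563

Let h(s) be the probability of absorption at Casual starting from transient state s. Then h(Casual) = 1 and h(Churned) = 0. By first-step analysis:
h(Active) = 0.25·h(Active) + 0.15·0 + 0.25·h(Dormant) + 0.2·h(Reactivated) + 0.15·1
h(Dormant) = 0.35·h(Active) + 0.05·0 + 0.2·h(Dormant) + 0.2·h(Reactivated) + 0.2·1
h(Reactivated) = 0.25·h(Active) + 0.15·0 + 0.15·h(Dormant) + 0.3·h(Reactivated) + 0.15·1
Solving: h(Active) = 0.5563, h(Dormant) = 0.6304, h(Reactivated) = 0.5480.
Starting from Active, the probability is 0.5563.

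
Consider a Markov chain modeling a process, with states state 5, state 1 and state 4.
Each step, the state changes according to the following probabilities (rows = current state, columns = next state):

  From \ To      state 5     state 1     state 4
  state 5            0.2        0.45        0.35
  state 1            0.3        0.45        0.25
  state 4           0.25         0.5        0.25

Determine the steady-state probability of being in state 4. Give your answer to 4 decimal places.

Let the stationary distribution be π with π = πP and π_1 + π_2 + π_3 = 1.
π_1 = 0.2·π_1 + 0.3·π_2 + 0.25·π_3
π_2 = 0.45·π_1 + 0.45·π_2 + 0.5·π_3
Solving with the normalization constraint gives π = (0.2602, 0.4638, 0.2760).
So the stationary probability of state 4 is 0.2760.

0.2760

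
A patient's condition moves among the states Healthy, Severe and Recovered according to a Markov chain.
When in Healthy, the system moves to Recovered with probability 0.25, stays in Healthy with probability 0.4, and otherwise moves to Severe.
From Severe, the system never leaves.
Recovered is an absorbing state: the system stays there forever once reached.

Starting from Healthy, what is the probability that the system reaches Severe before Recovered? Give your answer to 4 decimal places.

Let h(s) be the probability of absorption at Severe starting from transient state s. Then h(Severe) = 1 and h(Recovered) = 0. By first-step analysis:
h(Healthy) = 0.4·h(Healthy) + 0.35·1 + 0.25·0
Solving: h(Healthy) = 0.5833.
Starting from Healthy, the probability is 0.5833.

0.5833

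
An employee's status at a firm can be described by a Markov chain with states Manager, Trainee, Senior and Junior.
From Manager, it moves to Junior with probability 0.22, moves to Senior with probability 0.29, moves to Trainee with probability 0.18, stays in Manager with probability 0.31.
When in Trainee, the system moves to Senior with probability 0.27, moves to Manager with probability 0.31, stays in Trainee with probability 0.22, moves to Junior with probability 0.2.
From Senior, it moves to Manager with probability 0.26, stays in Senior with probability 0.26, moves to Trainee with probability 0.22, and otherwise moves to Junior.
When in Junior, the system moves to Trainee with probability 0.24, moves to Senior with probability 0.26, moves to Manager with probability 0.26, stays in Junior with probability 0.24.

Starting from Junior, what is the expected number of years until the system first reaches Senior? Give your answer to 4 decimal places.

3.6936

Let t(s) be the expected number of years to first reach Senior from state s, with t(Senior) = 0. Conditioning on the first year:
t(Manager) = 1 + 0.31·t(Manager) + 0.18·t(Trainee) + 0.22·t(Junior)
t(Trainee) = 1 + 0.31·t(Manager) + 0.22·t(Trainee) + 0.2·t(Junior)
t(Junior) = 1 + 0.26·t(Manager) + 0.24·t(Trainee) + 0.24·t(Junior)
Solving: t(Manager) = 3.5796, t(Trainee) = 3.6518, t(Junior) = 3.6936.
Expected years from Junior to Senior: 3.6936.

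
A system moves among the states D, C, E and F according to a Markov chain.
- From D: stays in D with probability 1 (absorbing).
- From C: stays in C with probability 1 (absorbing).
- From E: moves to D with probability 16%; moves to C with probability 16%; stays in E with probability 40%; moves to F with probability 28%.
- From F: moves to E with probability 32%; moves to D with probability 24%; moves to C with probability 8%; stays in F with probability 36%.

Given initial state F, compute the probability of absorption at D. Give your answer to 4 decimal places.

Let h(s) be the probability of absorption at D starting from transient state s. Then h(D) = 1 and h(C) = 0. By first-step analysis:
h(E) = 0.16·1 + 0.16·0 + 0.4·h(E) + 0.28·h(F)
h(F) = 0.24·1 + 0.08·0 + 0.32·h(E) + 0.36·h(F)
Solving: h(E) = 0.5761, h(F) = 0.6630.
Starting from F, the probability is 0.6630.

0.6630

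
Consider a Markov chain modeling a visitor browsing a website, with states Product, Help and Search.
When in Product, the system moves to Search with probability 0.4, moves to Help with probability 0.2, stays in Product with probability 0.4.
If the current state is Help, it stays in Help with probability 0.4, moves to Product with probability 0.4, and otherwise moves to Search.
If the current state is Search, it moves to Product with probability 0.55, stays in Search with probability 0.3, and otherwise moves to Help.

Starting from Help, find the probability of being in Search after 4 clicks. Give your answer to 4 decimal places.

0.3206

Propagate the distribution vector 4 clicks from Help.
After 0 clicks: (0.0000, 1.0000, 0.0000)
After 1 click: (0.4000, 0.4000, 0.2000)
After 2 clicks: (0.4300, 0.2700, 0.3000)
After 3 clicks: (0.4450, 0.2390, 0.3160)
After 4 clicks: (0.4474, 0.2320, 0.3206)
P(in Search after 4 clicks) = 0.3206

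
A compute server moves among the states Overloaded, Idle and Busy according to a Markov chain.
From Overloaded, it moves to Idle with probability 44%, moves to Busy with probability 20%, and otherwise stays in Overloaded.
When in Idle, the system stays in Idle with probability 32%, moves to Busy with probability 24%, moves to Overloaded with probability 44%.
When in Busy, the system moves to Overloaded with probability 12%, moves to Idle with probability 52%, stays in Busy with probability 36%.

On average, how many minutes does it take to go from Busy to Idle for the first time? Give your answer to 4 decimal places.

Let t(s) be the expected number of minutes to first reach Idle from state s, with t(Idle) = 0. Conditioning on the first minute:
t(Overloaded) = 1 + 0.36·t(Overloaded) + 0.2·t(Busy)
t(Busy) = 1 + 0.12·t(Overloaded) + 0.36·t(Busy)
Solving: t(Overloaded) = 2.1784, t(Busy) = 1.9710.
Expected minutes from Busy to Idle: 1.9710.

1.9710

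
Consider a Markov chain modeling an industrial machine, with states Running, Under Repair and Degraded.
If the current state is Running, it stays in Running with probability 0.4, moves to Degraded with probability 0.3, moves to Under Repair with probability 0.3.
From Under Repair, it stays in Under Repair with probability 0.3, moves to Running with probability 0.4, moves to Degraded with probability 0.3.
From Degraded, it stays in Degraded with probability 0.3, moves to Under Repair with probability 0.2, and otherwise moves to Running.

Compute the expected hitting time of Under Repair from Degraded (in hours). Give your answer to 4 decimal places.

Let t(s) be the expected number of hours to first reach Under Repair from state s, with t(Under Repair) = 0. Conditioning on the first hour:
t(Running) = 1 + 0.4·t(Running) + 0.3·t(Degraded)
t(Degraded) = 1 + 0.5·t(Running) + 0.3·t(Degraded)
Solving: t(Running) = 3.7037, t(Degraded) = 4.0741.
Expected hours from Degraded to Under Repair: 4.0741.

4.0741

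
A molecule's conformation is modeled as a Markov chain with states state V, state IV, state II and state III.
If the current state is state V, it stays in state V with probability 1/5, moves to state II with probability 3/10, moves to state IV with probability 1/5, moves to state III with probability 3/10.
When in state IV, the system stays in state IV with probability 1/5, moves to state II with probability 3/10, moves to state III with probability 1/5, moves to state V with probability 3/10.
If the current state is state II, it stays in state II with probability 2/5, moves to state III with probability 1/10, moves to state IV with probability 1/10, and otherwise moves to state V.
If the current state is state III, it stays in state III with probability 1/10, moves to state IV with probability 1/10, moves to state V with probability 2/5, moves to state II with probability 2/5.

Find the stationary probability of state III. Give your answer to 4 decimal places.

0.1789

Let the stationary distribution be π with π = πP and π_1 + π_2 + π_3 + π_4 = 1.
π_1 = 0.2·π_1 + 0.3·π_2 + 0.4·π_3 + 0.4·π_4
π_2 = 0.2·π_1 + 0.2·π_2 + 0.1·π_3 + 0.1·π_4
π_3 = 0.3·π_1 + 0.3·π_2 + 0.4·π_3 + 0.4·π_4
Solving with the normalization constraint gives π = (0.3211, 0.1468, 0.3532, 0.1789).
So the stationary probability of state III is 0.1789.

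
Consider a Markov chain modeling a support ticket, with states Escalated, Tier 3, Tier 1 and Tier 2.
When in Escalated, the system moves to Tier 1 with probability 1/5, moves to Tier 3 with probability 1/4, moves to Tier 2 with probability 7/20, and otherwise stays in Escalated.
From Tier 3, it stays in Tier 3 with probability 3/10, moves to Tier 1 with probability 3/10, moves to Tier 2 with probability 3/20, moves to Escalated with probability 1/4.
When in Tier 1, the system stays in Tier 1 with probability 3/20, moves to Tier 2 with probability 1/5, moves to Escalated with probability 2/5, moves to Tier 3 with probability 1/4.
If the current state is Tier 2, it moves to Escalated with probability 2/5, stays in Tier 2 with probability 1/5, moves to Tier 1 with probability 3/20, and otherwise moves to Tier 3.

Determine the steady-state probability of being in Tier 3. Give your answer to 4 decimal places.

0.2632

Let the stationary distribution be π with π = πP and π_1 + π_2 + π_3 + π_4 = 1.
π_1 = 0.2·π_1 + 0.25·π_2 + 0.4·π_3 + 0.4·π_4
π_2 = 0.25·π_1 + 0.3·π_2 + 0.25·π_3 + 0.25·π_4
π_3 = 0.2·π_1 + 0.3·π_2 + 0.15·π_3 + 0.15·π_4
Solving with the normalization constraint gives π = (0.3004, 0.2632, 0.2045, 0.2319).
So the stationary probability of Tier 3 is 0.2632.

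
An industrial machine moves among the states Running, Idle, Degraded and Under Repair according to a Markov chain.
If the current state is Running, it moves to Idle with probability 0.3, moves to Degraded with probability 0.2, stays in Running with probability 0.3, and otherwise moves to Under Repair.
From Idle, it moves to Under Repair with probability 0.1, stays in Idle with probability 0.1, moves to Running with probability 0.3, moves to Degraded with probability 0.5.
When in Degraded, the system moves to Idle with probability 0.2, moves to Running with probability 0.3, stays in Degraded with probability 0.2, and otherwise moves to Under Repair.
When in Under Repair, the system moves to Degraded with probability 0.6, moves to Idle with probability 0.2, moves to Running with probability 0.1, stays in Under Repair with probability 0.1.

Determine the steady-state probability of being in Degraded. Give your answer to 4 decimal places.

0.3393

Let the stationary distribution be π with π = πP and π_1 + π_2 + π_3 + π_4 = 1.
π_1 = 0.3·π_1 + 0.3·π_2 + 0.3·π_3 + 0.1·π_4
π_2 = 0.3·π_1 + 0.1·π_2 + 0.2·π_3 + 0.2·π_4
π_3 = 0.2·π_1 + 0.5·π_2 + 0.2·π_3 + 0.6·π_4
Solving with the normalization constraint gives π = (0.2612, 0.2056, 0.3393, 0.1940).
So the stationary probability of Degraded is 0.3393.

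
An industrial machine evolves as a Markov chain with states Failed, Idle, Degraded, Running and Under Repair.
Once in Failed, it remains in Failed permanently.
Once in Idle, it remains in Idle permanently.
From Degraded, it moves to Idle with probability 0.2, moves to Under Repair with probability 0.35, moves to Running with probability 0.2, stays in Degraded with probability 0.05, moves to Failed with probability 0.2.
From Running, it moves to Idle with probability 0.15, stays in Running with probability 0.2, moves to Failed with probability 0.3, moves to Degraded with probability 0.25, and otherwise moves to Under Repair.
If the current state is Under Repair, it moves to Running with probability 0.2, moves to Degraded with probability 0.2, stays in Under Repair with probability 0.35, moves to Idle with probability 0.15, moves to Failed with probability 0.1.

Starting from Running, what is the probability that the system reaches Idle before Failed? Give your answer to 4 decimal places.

0.4000

Let h(s) be the probability of absorption at Idle starting from transient state s. Then h(Idle) = 1 and h(Failed) = 0. By first-step analysis:
h(Degraded) = 0.2·0 + 0.2·1 + 0.05·h(Degraded) + 0.2·h(Running) + 0.35·h(Under Repair)
h(Running) = 0.3·0 + 0.15·1 + 0.25·h(Degraded) + 0.2·h(Running) + 0.1·h(Under Repair)
h(Under Repair) = 0.1·0 + 0.15·1 + 0.2·h(Degraded) + 0.2·h(Running) + 0.35·h(Under Repair)
Solving: h(Degraded) = 0.4795, h(Running) = 0.4000, h(Under Repair) = 0.5014.
Starting from Running, the probability is 0.4000.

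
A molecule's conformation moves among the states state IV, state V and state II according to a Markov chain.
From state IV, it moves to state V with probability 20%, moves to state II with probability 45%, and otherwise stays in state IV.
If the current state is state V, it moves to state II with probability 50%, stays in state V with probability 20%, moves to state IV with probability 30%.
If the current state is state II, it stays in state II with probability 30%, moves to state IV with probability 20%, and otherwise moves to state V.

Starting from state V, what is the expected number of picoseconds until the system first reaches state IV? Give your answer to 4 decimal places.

Let t(s) be the expected number of picoseconds to first reach state IV from state s, with t(state IV) = 0. Conditioning on the first picosecond:
t(state V) = 1 + 0.2·t(state V) + 0.5·t(state II)
t(state II) = 1 + 0.5·t(state V) + 0.3·t(state II)
Solving: t(state V) = 3.8710, t(state II) = 4.1935.
Expected picoseconds from state V to state IV: 3.8710.

3.8710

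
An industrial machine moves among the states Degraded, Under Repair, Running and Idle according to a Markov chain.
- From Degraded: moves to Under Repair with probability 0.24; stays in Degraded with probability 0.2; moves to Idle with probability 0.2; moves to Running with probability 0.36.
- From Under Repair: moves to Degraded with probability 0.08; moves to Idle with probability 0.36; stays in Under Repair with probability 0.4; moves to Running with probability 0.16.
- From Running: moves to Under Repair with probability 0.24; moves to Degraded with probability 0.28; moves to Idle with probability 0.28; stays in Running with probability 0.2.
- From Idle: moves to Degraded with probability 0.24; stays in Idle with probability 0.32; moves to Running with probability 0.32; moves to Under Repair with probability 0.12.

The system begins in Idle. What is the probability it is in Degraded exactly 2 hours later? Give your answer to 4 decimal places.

0.2240

Propagate the distribution vector 2 hours from Idle.
After 0 hours: (0.0000, 0.0000, 0.0000, 1.0000)
After 1 hour: (0.2400, 0.1200, 0.3200, 0.3200)
After 2 hours: (0.2240, 0.2208, 0.2720, 0.2832)
P(in Degraded after 2 hours) = 0.2240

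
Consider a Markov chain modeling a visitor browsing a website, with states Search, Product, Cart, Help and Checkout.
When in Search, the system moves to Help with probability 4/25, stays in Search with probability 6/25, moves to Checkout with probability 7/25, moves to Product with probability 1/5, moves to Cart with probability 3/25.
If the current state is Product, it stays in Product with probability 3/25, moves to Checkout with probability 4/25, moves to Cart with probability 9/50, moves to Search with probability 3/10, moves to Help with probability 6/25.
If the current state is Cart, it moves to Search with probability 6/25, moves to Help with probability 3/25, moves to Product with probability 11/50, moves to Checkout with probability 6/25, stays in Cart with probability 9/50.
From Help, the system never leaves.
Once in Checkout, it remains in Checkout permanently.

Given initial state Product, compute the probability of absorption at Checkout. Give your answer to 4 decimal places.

Let h(s) be the probability of absorption at Checkout starting from transient state s. Then h(Checkout) = 1 and h(Help) = 0. By first-step analysis:
h(Search) = 0.24·h(Search) + 0.2·h(Product) + 0.12·h(Cart) + 0.16·0 + 0.28·1
h(Product) = 0.3·h(Search) + 0.12·h(Product) + 0.18·h(Cart) + 0.24·0 + 0.16·1
h(Cart) = 0.24·h(Search) + 0.22·h(Product) + 0.18·h(Cart) + 0.12·0 + 0.24·1
Solving: h(Search) = 0.5978, h(Product) = 0.5092, h(Cart) = 0.6043.
Starting from Product, the probability is 0.5092.

0.5092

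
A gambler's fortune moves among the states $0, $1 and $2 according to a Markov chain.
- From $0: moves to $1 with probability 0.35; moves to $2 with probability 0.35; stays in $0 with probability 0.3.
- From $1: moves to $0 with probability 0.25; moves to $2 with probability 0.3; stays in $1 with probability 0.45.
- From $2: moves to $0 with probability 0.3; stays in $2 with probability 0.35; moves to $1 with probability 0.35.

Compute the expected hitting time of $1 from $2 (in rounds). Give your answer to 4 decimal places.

Let t(s) be the expected number of rounds to first reach $1 from state s, with t($1) = 0. Conditioning on the first round:
t($0) = 1 + 0.3·t($0) + 0.35·t($2)
t($2) = 1 + 0.3·t($0) + 0.35·t($2)
Solving: t($0) = 2.8571, t($2) = 2.8571.
Expected rounds from $2 to $1: 2.8571.

2.8571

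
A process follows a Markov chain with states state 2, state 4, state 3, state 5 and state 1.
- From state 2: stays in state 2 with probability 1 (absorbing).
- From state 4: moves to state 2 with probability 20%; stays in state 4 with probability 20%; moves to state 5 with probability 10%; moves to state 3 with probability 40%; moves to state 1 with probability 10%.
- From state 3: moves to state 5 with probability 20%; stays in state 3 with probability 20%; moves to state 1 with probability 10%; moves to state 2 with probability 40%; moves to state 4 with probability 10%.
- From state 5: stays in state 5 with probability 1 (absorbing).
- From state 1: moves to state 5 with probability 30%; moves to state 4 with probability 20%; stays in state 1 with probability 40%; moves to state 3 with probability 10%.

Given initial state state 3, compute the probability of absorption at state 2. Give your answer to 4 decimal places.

0.6116

Let h(s) be the probability of absorption at state 2 starting from transient state s. Then h(state 2) = 1 and h(state 5) = 0. By first-step analysis:
h(state 4) = 0.2·1 + 0.2·h(state 4) + 0.4·h(state 3) + 0.1·0 + 0.1·h(state 1)
h(state 3) = 0.4·1 + 0.1·h(state 4) + 0.2·h(state 3) + 0.2·0 + 0.1·h(state 1)
h(state 1) = 0.2·h(state 4) + 0.1·h(state 3) + 0.3·0 + 0.4·h(state 1)
Solving: h(state 4) = 0.5933, h(state 3) = 0.6116, h(state 1) = 0.2997.
Starting from state 3, the probability is 0.6116.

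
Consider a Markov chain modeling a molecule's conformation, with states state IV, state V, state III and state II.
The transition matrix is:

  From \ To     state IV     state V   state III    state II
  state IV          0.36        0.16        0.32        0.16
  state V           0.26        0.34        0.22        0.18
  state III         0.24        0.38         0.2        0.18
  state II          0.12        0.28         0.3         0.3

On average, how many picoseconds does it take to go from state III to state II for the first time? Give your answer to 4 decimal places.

5.7337

Let t(s) be the expected number of picoseconds to first reach state II from state s, with t(state II) = 0. Conditioning on the first picosecond:
t(state IV) = 1 + 0.36·t(state IV) + 0.16·t(state V) + 0.32·t(state III)
t(state V) = 1 + 0.26·t(state IV) + 0.34·t(state V) + 0.22·t(state III)
t(state III) = 1 + 0.24·t(state IV) + 0.38·t(state V) + 0.2·t(state III)
Solving: t(state IV) = 5.8634, t(state V) = 5.7362, t(state III) = 5.7337.
Expected picoseconds from state III to state II: 5.7337.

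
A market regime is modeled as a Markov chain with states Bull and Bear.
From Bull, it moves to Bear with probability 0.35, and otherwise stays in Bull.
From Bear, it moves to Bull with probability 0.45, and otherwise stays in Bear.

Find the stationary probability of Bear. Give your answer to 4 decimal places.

0.4375

Let the stationary distribution be π with π = πP and π_1 + π_2 = 1.
π_1 = 0.65·π_1 + 0.45·π_2
Solving with the normalization constraint gives π = (0.5625, 0.4375).
So the stationary probability of Bear is 0.4375.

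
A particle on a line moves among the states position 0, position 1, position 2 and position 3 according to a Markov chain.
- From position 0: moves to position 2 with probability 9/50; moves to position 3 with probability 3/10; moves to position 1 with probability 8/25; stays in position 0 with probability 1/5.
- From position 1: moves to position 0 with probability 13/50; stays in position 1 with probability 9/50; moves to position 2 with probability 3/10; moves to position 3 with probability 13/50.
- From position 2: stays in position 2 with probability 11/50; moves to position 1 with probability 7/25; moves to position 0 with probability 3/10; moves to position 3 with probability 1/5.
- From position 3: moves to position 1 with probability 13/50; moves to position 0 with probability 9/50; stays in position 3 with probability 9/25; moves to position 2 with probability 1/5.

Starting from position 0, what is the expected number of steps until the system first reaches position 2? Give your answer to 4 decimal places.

Let t(s) be the expected number of steps to first reach position 2 from state s, with t(position 2) = 0. Conditioning on the first step:
t(position 0) = 1 + 0.2·t(position 0) + 0.32·t(position 1) + 0.3·t(position 3)
t(position 1) = 1 + 0.26·t(position 0) + 0.18·t(position 1) + 0.26·t(position 3)
t(position 3) = 1 + 0.18·t(position 0) + 0.26·t(position 1) + 0.36·t(position 3)
Solving: t(position 0) = 4.5893, t(position 1) = 4.1086, t(position 3) = 4.5224.
Expected steps from position 0 to position 2: 4.5893.

4.5893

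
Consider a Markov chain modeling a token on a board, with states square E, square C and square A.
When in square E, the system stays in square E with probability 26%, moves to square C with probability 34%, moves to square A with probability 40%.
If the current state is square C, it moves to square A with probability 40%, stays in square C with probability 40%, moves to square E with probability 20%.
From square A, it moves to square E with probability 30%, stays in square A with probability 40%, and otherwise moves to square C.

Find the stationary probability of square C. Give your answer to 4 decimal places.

Let the stationary distribution be π with π = πP and π_1 + π_2 + π_3 = 1.
π_1 = 0.26·π_1 + 0.2·π_2 + 0.3·π_3
π_2 = 0.34·π_1 + 0.4·π_2 + 0.3·π_3
Solving with the normalization constraint gives π = (0.2553, 0.3447, 0.4000).
So the stationary probability of square C is 0.3447.

0.3447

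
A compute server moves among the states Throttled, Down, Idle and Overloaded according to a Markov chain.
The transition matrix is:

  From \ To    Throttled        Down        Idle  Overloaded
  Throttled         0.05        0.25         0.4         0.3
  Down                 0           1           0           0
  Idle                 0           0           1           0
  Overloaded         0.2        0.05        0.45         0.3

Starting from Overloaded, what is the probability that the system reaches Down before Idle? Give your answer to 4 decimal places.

Let h(s) be the probability of absorption at Down starting from transient state s. Then h(Down) = 1 and h(Idle) = 0. By first-step analysis:
h(Throttled) = 0.05·h(Throttled) + 0.25·1 + 0.4·0 + 0.3·h(Overloaded)
h(Overloaded) = 0.2·h(Throttled) + 0.05·1 + 0.45·0 + 0.3·h(Overloaded)
Solving: h(Throttled) = 0.3140, h(Overloaded) = 0.1612.
Starting from Overloaded, the probability is 0.1612.

0.1612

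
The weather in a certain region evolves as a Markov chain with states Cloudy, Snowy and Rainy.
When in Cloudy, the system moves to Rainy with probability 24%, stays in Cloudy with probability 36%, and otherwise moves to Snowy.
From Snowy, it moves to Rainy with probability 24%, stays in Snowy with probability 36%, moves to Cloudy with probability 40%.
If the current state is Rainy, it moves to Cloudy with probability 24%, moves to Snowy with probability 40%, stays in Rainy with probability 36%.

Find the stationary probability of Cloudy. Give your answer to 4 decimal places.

0.3427

Let the stationary distribution be π with π = πP and π_1 + π_2 + π_3 = 1.
π_1 = 0.36·π_1 + 0.4·π_2 + 0.24·π_3
π_2 = 0.4·π_1 + 0.36·π_2 + 0.4·π_3
Solving with the normalization constraint gives π = (0.3427, 0.3846, 0.2727).
So the stationary probability of Cloudy is 0.3427.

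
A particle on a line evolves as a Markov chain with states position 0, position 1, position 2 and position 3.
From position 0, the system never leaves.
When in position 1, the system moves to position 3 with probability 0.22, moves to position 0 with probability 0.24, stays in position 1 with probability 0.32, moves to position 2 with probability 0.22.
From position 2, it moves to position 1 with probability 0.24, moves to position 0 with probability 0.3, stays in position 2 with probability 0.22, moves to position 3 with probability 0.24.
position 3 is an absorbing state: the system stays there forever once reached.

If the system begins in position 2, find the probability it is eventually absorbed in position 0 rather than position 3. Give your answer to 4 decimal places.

Let h(s) be the probability of absorption at position 0 starting from transient state s. Then h(position 0) = 1 and h(position 3) = 0. By first-step analysis:
h(position 1) = 0.24·1 + 0.32·h(position 1) + 0.22·h(position 2) + 0.22·0
h(position 2) = 0.3·1 + 0.24·h(position 1) + 0.22·h(position 2) + 0.24·0
Solving: h(position 1) = 0.5302, h(position 2) = 0.5477.
Starting from position 2, the probability is 0.5477.

0.5477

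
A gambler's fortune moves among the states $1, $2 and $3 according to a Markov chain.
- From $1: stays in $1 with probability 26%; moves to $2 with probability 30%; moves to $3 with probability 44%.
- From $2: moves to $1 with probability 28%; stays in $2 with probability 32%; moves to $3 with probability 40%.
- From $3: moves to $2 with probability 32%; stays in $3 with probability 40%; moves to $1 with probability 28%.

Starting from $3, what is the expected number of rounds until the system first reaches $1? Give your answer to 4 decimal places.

3.5714

Let t(s) be the expected number of rounds to first reach $1 from state s, with t($1) = 0. Conditioning on the first round:
t($2) = 1 + 0.32·t($2) + 0.4·t($3)
t($3) = 1 + 0.32·t($2) + 0.4·t($3)
Solving: t($2) = 3.5714, t($3) = 3.5714.
Expected rounds from $3 to $1: 3.5714.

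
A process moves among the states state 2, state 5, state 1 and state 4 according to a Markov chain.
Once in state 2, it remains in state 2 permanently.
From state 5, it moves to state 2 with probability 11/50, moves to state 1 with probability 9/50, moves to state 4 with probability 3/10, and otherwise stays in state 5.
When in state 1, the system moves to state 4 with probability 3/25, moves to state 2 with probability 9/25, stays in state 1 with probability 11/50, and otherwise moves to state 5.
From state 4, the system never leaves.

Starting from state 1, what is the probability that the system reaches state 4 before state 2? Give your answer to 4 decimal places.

Let h(s) be the probability of absorption at state 4 starting from transient state s. Then h(state 4) = 1 and h(state 2) = 0. By first-step analysis:
h(state 5) = 0.22·0 + 0.3·h(state 5) + 0.18·h(state 1) + 0.3·1
h(state 1) = 0.36·0 + 0.3·h(state 5) + 0.22·h(state 1) + 0.12·1
Solving: h(state 5) = 0.5195, h(state 1) = 0.3537.
Starting from state 1, the probability is 0.3537.

0.3537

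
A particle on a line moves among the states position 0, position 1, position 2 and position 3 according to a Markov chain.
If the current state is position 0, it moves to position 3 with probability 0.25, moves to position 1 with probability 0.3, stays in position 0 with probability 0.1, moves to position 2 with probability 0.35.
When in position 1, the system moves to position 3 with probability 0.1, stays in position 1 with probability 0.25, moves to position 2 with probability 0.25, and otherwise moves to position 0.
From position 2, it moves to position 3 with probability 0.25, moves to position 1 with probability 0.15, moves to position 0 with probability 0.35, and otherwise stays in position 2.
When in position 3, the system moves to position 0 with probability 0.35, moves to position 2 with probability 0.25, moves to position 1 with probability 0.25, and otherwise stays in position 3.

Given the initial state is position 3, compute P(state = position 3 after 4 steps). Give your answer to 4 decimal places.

Propagate the distribution vector 4 steps from position 3.
After 0 steps: (0.0000, 0.0000, 0.0000, 1.0000)
After 1 step: (0.3500, 0.2500, 0.2500, 0.1500)
After 2 steps: (0.2750, 0.2425, 0.2850, 0.1975)
After 3 steps: (0.2934, 0.2353, 0.2775, 0.1939)
After 4 steps: (0.2884, 0.2369, 0.2793, 0.1953)
P(in position 3 after 4 steps) = 0.1953

0.1953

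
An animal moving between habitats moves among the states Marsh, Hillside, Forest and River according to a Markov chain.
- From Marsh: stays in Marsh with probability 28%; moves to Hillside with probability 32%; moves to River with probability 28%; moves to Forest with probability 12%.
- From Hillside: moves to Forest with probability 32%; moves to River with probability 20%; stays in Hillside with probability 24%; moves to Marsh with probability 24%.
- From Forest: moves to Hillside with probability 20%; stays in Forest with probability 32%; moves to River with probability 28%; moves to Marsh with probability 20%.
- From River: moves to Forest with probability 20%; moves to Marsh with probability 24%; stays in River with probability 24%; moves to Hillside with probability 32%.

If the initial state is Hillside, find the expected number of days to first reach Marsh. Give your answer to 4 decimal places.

4.3799

Let t(s) be the expected number of days to first reach Marsh from state s, with t(Marsh) = 0. Conditioning on the first day:
t(Hillside) = 1 + 0.24·t(Hillside) + 0.32·t(Forest) + 0.2·t(River)
t(Forest) = 1 + 0.2·t(Hillside) + 0.32·t(Forest) + 0.28·t(River)
t(River) = 1 + 0.32·t(Hillside) + 0.2·t(Forest) + 0.24·t(River)
Solving: t(Hillside) = 4.3799, t(Forest) = 4.5533, t(River) = 4.3582.
Expected days from Hillside to Marsh: 4.3799.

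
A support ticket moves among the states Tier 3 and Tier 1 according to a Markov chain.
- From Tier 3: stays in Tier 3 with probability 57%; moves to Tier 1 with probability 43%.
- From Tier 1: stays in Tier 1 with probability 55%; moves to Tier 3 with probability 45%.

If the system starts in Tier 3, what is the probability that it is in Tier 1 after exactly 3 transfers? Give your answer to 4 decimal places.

0.4878

Propagate the distribution vector 3 transfers from Tier 3.
After 0 transfers: (1.0000, 0.0000)
After 1 transfer: (0.5700, 0.4300)
After 2 transfers: (0.5184, 0.4816)
After 3 transfers: (0.5122, 0.4878)
P(in Tier 1 after 3 transfers) = 0.4878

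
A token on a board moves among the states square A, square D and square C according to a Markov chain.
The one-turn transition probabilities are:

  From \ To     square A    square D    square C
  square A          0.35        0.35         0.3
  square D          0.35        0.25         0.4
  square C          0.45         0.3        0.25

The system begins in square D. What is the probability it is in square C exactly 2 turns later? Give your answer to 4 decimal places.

Sum over the intermediate state after 1 turn:
P = P(square D→square A)·P(square A→square C) + P(square D→square D)·P(square D→square C) + P(square D→square C)·P(square C→square C)
  = 0.35×0.3 + 0.25×0.4 + 0.4×0.25
  = 0.1050 + 0.1000 + 0.1000 = 0.3050

0.3050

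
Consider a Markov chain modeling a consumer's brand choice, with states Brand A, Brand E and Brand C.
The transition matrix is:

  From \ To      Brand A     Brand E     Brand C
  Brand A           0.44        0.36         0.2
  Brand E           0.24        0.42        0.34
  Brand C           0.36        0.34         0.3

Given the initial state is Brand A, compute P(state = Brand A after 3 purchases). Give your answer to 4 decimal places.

0.3428

Propagate the distribution vector 3 purchases from Brand A.
After 0 purchases: (1.0000, 0.0000, 0.0000)
After 1 purchase: (0.4400, 0.3600, 0.2000)
After 2 purchases: (0.3520, 0.3776, 0.2704)
After 3 purchases: (0.3428, 0.3772, 0.2799)
P(in Brand A after 3 purchases) = 0.3428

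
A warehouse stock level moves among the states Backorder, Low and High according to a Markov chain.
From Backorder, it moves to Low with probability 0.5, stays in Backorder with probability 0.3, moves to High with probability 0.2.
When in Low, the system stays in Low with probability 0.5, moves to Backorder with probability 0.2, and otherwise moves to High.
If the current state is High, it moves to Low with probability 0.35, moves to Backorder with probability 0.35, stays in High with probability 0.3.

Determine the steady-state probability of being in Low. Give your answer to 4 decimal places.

0.4590

Let the stationary distribution be π with π = πP and π_1 + π_2 + π_3 = 1.
π_1 = 0.3·π_1 + 0.2·π_2 + 0.35·π_3
π_2 = 0.5·π_1 + 0.5·π_2 + 0.35·π_3
Solving with the normalization constraint gives π = (0.2678, 0.4590, 0.2732).
So the stationary probability of Low is 0.4590.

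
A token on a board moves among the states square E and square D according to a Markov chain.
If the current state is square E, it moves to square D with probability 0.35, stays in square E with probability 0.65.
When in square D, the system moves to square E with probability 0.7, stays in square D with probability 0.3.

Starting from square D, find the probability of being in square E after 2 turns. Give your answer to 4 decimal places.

Sum over the intermediate state after 1 turn:
P = P(square D→square E)·P(square E→square E) + P(square D→square D)·P(square D→square E)
  = 0.7×0.65 + 0.3×0.7
  = 0.4550 + 0.2100 = 0.6650

0.6650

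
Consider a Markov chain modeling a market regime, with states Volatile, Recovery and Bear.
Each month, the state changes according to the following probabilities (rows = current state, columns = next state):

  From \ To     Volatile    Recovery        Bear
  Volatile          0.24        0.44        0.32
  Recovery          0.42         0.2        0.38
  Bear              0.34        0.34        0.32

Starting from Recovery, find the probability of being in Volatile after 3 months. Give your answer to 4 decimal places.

Propagate the distribution vector 3 months from Recovery.
After 0 months: (0.0000, 1.0000, 0.0000)
After 1 month: (0.4200, 0.2000, 0.3800)
After 2 months: (0.3140, 0.3540, 0.3320)
After 3 months: (0.3369, 0.3218, 0.3412)
P(in Volatile after 3 months) = 0.3369

0.3369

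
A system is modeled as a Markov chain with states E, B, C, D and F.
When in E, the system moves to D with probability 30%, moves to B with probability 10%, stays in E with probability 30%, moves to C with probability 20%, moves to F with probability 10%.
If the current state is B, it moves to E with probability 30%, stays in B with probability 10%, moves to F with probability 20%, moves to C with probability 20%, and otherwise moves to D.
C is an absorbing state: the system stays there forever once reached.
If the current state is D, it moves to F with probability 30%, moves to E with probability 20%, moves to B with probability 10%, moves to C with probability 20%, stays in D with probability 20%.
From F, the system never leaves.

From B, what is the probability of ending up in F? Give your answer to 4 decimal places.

Let h(s) be the probability of absorption at F starting from transient state s. Then h(F) = 1 and h(C) = 0. By first-step analysis:
h(E) = 0.3·h(E) + 0.1·h(B) + 0.2·0 + 0.3·h(D) + 0.1·1
h(B) = 0.3·h(E) + 0.1·h(B) + 0.2·0 + 0.2·h(D) + 0.2·1
h(D) = 0.2·h(E) + 0.1·h(B) + 0.2·0 + 0.2·h(D) + 0.3·1
Solving: h(E) = 0.4486, h(B) = 0.4937, h(D) = 0.5489.
Starting from B, the probability is 0.4937.

0.4937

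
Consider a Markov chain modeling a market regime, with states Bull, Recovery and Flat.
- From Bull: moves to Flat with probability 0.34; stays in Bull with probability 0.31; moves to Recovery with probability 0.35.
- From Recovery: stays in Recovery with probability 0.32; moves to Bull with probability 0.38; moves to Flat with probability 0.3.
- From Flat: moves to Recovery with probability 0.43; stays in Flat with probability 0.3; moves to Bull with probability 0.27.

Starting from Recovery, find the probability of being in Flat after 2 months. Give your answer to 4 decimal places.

0.3152

Sum over the intermediate state after 1 month:
P = P(Recovery→Bull)·P(Bull→Flat) + P(Recovery→Recovery)·P(Recovery→Flat) + P(Recovery→Flat)·P(Flat→Flat)
  = 0.38×0.34 + 0.32×0.3 + 0.3×0.3
  = 0.1292 + 0.0960 + 0.0900 = 0.3152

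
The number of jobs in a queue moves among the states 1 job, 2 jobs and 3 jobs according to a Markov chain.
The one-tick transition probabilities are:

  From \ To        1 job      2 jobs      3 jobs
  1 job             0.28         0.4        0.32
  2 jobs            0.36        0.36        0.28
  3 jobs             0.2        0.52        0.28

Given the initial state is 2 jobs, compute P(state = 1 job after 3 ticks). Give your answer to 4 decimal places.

0.2900

Propagate the distribution vector 3 ticks from 2 jobs.
After 0 ticks: (0.0000, 1.0000, 0.0000)
After 1 tick: (0.3600, 0.3600, 0.2800)
After 2 ticks: (0.2864, 0.4192, 0.2944)
After 3 ticks: (0.2900, 0.4186, 0.2915)
P(in 1 job after 3 ticks) = 0.2900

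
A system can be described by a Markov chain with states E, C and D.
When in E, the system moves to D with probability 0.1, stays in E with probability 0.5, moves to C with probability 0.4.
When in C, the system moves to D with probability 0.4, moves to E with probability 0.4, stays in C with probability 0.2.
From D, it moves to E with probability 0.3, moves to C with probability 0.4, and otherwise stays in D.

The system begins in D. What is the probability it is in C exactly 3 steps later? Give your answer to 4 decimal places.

0.3360

Propagate the distribution vector 3 steps from D.
After 0 steps: (0.0000, 0.0000, 1.0000)
After 1 step: (0.3000, 0.4000, 0.3000)
After 2 steps: (0.4000, 0.3200, 0.2800)
After 3 steps: (0.4120, 0.3360, 0.2520)
P(in C after 3 steps) = 0.3360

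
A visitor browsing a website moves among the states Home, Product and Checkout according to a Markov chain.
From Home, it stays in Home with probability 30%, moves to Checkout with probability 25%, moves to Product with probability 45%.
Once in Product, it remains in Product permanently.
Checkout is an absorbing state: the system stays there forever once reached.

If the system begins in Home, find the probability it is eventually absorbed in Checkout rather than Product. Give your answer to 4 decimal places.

0.3571

Let h(s) be the probability of absorption at Checkout starting from transient state s. Then h(Checkout) = 1 and h(Product) = 0. By first-step analysis:
h(Home) = 0.3·h(Home) + 0.45·0 + 0.25·1
Solving: h(Home) = 0.3571.
Starting from Home, the probability is 0.3571.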